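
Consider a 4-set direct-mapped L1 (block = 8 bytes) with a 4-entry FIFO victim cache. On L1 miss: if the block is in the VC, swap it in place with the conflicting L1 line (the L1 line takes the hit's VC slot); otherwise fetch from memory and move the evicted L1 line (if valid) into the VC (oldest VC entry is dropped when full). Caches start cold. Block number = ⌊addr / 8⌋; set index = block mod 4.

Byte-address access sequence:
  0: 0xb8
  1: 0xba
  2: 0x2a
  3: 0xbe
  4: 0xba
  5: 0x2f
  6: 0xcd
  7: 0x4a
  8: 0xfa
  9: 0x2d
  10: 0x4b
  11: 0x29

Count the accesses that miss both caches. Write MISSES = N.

MISSES = 5

  [0] addr=0xb8 blk=23 s=3: MISS | VC []
  [1] addr=0xba blk=23 s=3: L1-HIT | VC []
  [2] addr=0x2a blk=5 s=1: MISS | VC []
  [3] addr=0xbe blk=23 s=3: L1-HIT | VC []
  [4] addr=0xba blk=23 s=3: L1-HIT | VC []
  [5] addr=0x2f blk=5 s=1: L1-HIT | VC []
  [6] addr=0xcd blk=25 s=1: MISS | VC [5]
  [7] addr=0x4a blk=9 s=1: MISS | VC [5, 25]
  [8] addr=0xfa blk=31 s=3: MISS | VC [5, 25, 23]
  [9] addr=0x2d blk=5 s=1: VC-HIT | VC [9, 25, 23]
  [10] addr=0x4b blk=9 s=1: VC-HIT | VC [5, 25, 23]
  [11] addr=0x29 blk=5 s=1: VC-HIT | VC [9, 25, 23]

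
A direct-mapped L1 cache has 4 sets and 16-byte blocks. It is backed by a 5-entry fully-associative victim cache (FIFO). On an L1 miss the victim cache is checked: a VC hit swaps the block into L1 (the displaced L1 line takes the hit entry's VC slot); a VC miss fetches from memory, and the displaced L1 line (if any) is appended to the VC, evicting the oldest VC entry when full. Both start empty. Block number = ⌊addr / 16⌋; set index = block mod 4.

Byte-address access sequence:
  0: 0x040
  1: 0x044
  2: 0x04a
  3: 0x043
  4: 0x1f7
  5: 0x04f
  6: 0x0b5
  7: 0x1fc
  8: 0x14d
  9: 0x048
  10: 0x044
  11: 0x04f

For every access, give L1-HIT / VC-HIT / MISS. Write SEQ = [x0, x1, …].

SEQ = [MISS, L1-HIT, L1-HIT, L1-HIT, MISS, L1-HIT, MISS, VC-HIT, MISS, VC-HIT, L1-HIT, L1-HIT]

  [0] addr=0x40 blk=4 s=0: MISS | VC []
  [1] addr=0x44 blk=4 s=0: L1-HIT | VC []
  [2] addr=0x4a blk=4 s=0: L1-HIT | VC []
  [3] addr=0x43 blk=4 s=0: L1-HIT | VC []
  [4] addr=0x1f7 blk=31 s=3: MISS | VC []
  [5] addr=0x4f blk=4 s=0: L1-HIT | VC []
  [6] addr=0xb5 blk=11 s=3: MISS | VC [31]
  [7] addr=0x1fc blk=31 s=3: VC-HIT | VC [11]
  [8] addr=0x14d blk=20 s=0: MISS | VC [11, 4]
  [9] addr=0x48 blk=4 s=0: VC-HIT | VC [11, 20]
  [10] addr=0x44 blk=4 s=0: L1-HIT | VC [11, 20]
  [11] addr=0x4f blk=4 s=0: L1-HIT | VC [11, 20]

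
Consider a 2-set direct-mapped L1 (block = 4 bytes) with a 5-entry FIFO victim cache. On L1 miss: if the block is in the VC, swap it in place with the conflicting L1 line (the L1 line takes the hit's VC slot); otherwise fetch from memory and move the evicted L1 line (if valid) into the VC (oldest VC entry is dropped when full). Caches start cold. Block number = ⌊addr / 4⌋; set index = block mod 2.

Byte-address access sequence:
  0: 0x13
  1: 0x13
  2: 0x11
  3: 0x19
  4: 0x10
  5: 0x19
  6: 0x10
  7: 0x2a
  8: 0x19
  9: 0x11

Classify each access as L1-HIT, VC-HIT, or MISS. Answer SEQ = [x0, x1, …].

SEQ = [MISS, L1-HIT, L1-HIT, MISS, VC-HIT, VC-HIT, VC-HIT, MISS, VC-HIT, VC-HIT]

0: 0x13 (blk 4, set 0) → MISS  vc=[]
1: 0x13 (blk 4, set 0) → L1-HIT  vc=[]
2: 0x11 (blk 4, set 0) → L1-HIT  vc=[]
3: 0x19 (blk 6, set 0) → MISS  vc=[4]
4: 0x10 (blk 4, set 0) → VC-HIT  vc=[6]
5: 0x19 (blk 6, set 0) → VC-HIT  vc=[4]
6: 0x10 (blk 4, set 0) → VC-HIT  vc=[6]
7: 0x2a (blk 10, set 0) → MISS  vc=[6, 4]
8: 0x19 (blk 6, set 0) → VC-HIT  vc=[10, 4]
9: 0x11 (blk 4, set 0) → VC-HIT  vc=[10, 6]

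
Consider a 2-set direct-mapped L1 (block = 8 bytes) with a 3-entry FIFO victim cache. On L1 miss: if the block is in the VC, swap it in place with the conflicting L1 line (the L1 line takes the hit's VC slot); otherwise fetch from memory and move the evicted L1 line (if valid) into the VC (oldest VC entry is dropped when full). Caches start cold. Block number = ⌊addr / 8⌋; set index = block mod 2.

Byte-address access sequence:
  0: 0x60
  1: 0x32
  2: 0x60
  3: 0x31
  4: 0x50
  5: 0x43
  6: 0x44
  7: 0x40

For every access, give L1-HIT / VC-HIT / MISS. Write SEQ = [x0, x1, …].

0: 0x60 (blk 12, set 0) → MISS  vc=[]
1: 0x32 (blk 6, set 0) → MISS  vc=[12]
2: 0x60 (blk 12, set 0) → VC-HIT  vc=[6]
3: 0x31 (blk 6, set 0) → VC-HIT  vc=[12]
4: 0x50 (blk 10, set 0) → MISS  vc=[12, 6]
5: 0x43 (blk 8, set 0) → MISS  vc=[12, 6, 10]
6: 0x44 (blk 8, set 0) → L1-HIT  vc=[12, 6, 10]
7: 0x40 (blk 8, set 0) → L1-HIT  vc=[12, 6, 10]

SEQ = [MISS, MISS, VC-HIT, VC-HIT, MISS, MISS, L1-HIT, L1-HIT]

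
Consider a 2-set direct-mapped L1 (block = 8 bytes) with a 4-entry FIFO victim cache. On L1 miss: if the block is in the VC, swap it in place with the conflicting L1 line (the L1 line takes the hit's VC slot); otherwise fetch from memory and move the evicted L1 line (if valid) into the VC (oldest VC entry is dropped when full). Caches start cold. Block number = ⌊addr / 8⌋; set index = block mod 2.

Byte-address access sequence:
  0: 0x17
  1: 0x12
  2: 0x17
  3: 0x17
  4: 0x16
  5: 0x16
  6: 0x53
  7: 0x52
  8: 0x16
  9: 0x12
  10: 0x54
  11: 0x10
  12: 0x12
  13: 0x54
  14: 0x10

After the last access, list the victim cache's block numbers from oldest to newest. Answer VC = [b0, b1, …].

#0 0x17→b2/s0 MISS; vc=[]
#1 0x12→b2/s0 L1-HIT; vc=[]
#2 0x17→b2/s0 L1-HIT; vc=[]
#3 0x17→b2/s0 L1-HIT; vc=[]
#4 0x16→b2/s0 L1-HIT; vc=[]
#5 0x16→b2/s0 L1-HIT; vc=[]
#6 0x53→b10/s0 MISS; vc=[2]
#7 0x52→b10/s0 L1-HIT; vc=[2]
#8 0x16→b2/s0 VC-HIT; vc=[10]
#9 0x12→b2/s0 L1-HIT; vc=[10]
#10 0x54→b10/s0 VC-HIT; vc=[2]
#11 0x10→b2/s0 VC-HIT; vc=[10]
#12 0x12→b2/s0 L1-HIT; vc=[10]
#13 0x54→b10/s0 VC-HIT; vc=[2]
#14 0x10→b2/s0 VC-HIT; vc=[10]

VC = [10]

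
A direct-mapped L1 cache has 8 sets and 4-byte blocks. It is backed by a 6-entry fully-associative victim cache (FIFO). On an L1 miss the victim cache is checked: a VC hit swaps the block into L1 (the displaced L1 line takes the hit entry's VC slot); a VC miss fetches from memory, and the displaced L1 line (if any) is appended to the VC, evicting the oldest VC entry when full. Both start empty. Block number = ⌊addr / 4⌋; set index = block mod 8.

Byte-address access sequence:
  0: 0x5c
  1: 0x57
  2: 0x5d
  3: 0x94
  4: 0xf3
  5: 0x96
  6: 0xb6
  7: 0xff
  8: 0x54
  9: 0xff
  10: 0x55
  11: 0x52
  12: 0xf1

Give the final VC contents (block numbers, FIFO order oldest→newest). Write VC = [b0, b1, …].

VC = [45, 37, 23, 20]

#0 0x5c→b23/s7 MISS; vc=[]
#1 0x57→b21/s5 MISS; vc=[]
#2 0x5d→b23/s7 L1-HIT; vc=[]
#3 0x94→b37/s5 MISS; vc=[21]
#4 0xf3→b60/s4 MISS; vc=[21]
#5 0x96→b37/s5 L1-HIT; vc=[21]
#6 0xb6→b45/s5 MISS; vc=[21,37]
#7 0xff→b63/s7 MISS; vc=[21,37,23]
#8 0x54→b21/s5 VC-HIT; vc=[45,37,23]
#9 0xff→b63/s7 L1-HIT; vc=[45,37,23]
#10 0x55→b21/s5 L1-HIT; vc=[45,37,23]
#11 0x52→b20/s4 MISS; vc=[45,37,23,60]
#12 0xf1→b60/s4 VC-HIT; vc=[45,37,23,20]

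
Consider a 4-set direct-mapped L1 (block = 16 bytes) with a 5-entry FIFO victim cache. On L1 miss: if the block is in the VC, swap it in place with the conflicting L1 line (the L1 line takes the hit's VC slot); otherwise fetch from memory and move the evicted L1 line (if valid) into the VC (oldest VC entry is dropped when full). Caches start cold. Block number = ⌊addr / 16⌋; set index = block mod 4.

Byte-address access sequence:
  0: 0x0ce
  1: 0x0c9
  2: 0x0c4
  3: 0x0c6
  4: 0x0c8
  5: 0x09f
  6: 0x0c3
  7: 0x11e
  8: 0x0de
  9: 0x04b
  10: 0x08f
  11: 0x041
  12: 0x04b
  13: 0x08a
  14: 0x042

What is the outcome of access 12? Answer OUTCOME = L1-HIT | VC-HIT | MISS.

#0 0xce→b12/s0 MISS; vc=[]
#1 0xc9→b12/s0 L1-HIT; vc=[]
#2 0xc4→b12/s0 L1-HIT; vc=[]
#3 0xc6→b12/s0 L1-HIT; vc=[]
#4 0xc8→b12/s0 L1-HIT; vc=[]
#5 0x9f→b9/s1 MISS; vc=[]
#6 0xc3→b12/s0 L1-HIT; vc=[]
#7 0x11e→b17/s1 MISS; vc=[9]
#8 0xde→b13/s1 MISS; vc=[9,17]
#9 0x4b→b4/s0 MISS; vc=[9,17,12]
#10 0x8f→b8/s0 MISS; vc=[9,17,12,4]
#11 0x41→b4/s0 VC-HIT; vc=[9,17,12,8]
#12 0x4b→b4/s0 L1-HIT; vc=[9,17,12,8]
#13 0x8a→b8/s0 VC-HIT; vc=[9,17,12,4]
#14 0x42→b4/s0 VC-HIT; vc=[9,17,12,8]

OUTCOME = L1-HIT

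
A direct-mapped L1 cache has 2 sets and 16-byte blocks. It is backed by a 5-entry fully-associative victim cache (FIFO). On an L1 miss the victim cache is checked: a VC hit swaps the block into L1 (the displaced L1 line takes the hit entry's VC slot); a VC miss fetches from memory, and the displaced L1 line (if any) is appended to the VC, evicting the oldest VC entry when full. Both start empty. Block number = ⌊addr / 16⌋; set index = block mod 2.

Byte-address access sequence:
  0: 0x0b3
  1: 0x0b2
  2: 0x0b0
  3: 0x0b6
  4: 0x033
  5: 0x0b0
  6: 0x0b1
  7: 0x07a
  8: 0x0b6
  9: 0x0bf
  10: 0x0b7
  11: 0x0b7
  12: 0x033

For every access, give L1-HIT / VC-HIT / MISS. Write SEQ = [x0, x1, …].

SEQ = [MISS, L1-HIT, L1-HIT, L1-HIT, MISS, VC-HIT, L1-HIT, MISS, VC-HIT, L1-HIT, L1-HIT, L1-HIT, VC-HIT]

0: 0xb3 (blk 11, set 1) → MISS  vc=[]
1: 0xb2 (blk 11, set 1) → L1-HIT  vc=[]
2: 0xb0 (blk 11, set 1) → L1-HIT  vc=[]
3: 0xb6 (blk 11, set 1) → L1-HIT  vc=[]
4: 0x33 (blk 3, set 1) → MISS  vc=[11]
5: 0xb0 (blk 11, set 1) → VC-HIT  vc=[3]
6: 0xb1 (blk 11, set 1) → L1-HIT  vc=[3]
7: 0x7a (blk 7, set 1) → MISS  vc=[3, 11]
8: 0xb6 (blk 11, set 1) → VC-HIT  vc=[3, 7]
9: 0xbf (blk 11, set 1) → L1-HIT  vc=[3, 7]
10: 0xb7 (blk 11, set 1) → L1-HIT  vc=[3, 7]
11: 0xb7 (blk 11, set 1) → L1-HIT  vc=[3, 7]
12: 0x33 (blk 3, set 1) → VC-HIT  vc=[11, 7]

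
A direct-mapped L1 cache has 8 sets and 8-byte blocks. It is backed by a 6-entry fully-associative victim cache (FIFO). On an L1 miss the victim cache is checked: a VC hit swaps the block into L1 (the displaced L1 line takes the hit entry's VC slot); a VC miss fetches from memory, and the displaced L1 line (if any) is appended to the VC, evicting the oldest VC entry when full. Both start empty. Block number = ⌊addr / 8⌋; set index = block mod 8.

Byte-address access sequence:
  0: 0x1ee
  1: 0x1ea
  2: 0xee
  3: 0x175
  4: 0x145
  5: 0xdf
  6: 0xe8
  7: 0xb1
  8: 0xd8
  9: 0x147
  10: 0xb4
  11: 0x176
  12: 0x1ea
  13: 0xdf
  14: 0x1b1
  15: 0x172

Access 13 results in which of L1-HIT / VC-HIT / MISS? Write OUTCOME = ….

OUTCOME = L1-HIT

0: 0x1ee (blk 61, set 5) → MISS  vc=[]
1: 0x1ea (blk 61, set 5) → L1-HIT  vc=[]
2: 0xee (blk 29, set 5) → MISS  vc=[61]
3: 0x175 (blk 46, set 6) → MISS  vc=[61]
4: 0x145 (blk 40, set 0) → MISS  vc=[61]
5: 0xdf (blk 27, set 3) → MISS  vc=[61]
6: 0xe8 (blk 29, set 5) → L1-HIT  vc=[61]
7: 0xb1 (blk 22, set 6) → MISS  vc=[61, 46]
8: 0xd8 (blk 27, set 3) → L1-HIT  vc=[61, 46]
9: 0x147 (blk 40, set 0) → L1-HIT  vc=[61, 46]
10: 0xb4 (blk 22, set 6) → L1-HIT  vc=[61, 46]
11: 0x176 (blk 46, set 6) → VC-HIT  vc=[61, 22]
12: 0x1ea (blk 61, set 5) → VC-HIT  vc=[29, 22]
13: 0xdf (blk 27, set 3) → L1-HIT  vc=[29, 22]
14: 0x1b1 (blk 54, set 6) → MISS  vc=[29, 22, 46]
15: 0x172 (blk 46, set 6) → VC-HIT  vc=[29, 22, 54]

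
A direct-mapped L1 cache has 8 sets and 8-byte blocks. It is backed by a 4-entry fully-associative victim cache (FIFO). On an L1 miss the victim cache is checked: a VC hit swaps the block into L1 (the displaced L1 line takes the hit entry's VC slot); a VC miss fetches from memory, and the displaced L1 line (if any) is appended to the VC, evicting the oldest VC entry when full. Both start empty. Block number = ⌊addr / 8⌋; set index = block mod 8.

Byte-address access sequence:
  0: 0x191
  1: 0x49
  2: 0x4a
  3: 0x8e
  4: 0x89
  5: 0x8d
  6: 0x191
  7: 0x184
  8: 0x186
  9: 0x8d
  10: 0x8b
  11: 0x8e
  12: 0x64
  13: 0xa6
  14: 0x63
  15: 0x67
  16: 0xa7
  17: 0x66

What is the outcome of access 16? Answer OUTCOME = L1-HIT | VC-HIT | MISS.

OUTCOME = VC-HIT

0: 0x191 (blk 50, set 2) → MISS  vc=[]
1: 0x49 (blk 9, set 1) → MISS  vc=[]
2: 0x4a (blk 9, set 1) → L1-HIT  vc=[]
3: 0x8e (blk 17, set 1) → MISS  vc=[9]
4: 0x89 (blk 17, set 1) → L1-HIT  vc=[9]
5: 0x8d (blk 17, set 1) → L1-HIT  vc=[9]
6: 0x191 (blk 50, set 2) → L1-HIT  vc=[9]
7: 0x184 (blk 48, set 0) → MISS  vc=[9]
8: 0x186 (blk 48, set 0) → L1-HIT  vc=[9]
9: 0x8d (blk 17, set 1) → L1-HIT  vc=[9]
10: 0x8b (blk 17, set 1) → L1-HIT  vc=[9]
11: 0x8e (blk 17, set 1) → L1-HIT  vc=[9]
12: 0x64 (blk 12, set 4) → MISS  vc=[9]
13: 0xa6 (blk 20, set 4) → MISS  vc=[9, 12]
14: 0x63 (blk 12, set 4) → VC-HIT  vc=[9, 20]
15: 0x67 (blk 12, set 4) → L1-HIT  vc=[9, 20]
16: 0xa7 (blk 20, set 4) → VC-HIT  vc=[9, 12]
17: 0x66 (blk 12, set 4) → VC-HIT  vc=[9, 20]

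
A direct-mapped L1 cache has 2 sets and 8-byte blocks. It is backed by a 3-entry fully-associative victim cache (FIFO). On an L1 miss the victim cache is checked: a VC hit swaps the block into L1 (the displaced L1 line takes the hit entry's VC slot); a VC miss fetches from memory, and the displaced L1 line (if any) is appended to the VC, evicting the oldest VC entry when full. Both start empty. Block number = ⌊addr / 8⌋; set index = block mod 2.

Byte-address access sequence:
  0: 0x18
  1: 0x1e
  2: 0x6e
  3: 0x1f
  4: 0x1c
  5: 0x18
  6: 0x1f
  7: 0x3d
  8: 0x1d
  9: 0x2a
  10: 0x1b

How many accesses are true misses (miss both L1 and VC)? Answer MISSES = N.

MISSES = 4

#0 0x18→b3/s1 MISS; vc=[]
#1 0x1e→b3/s1 L1-HIT; vc=[]
#2 0x6e→b13/s1 MISS; vc=[3]
#3 0x1f→b3/s1 VC-HIT; vc=[13]
#4 0x1c→b3/s1 L1-HIT; vc=[13]
#5 0x18→b3/s1 L1-HIT; vc=[13]
#6 0x1f→b3/s1 L1-HIT; vc=[13]
#7 0x3d→b7/s1 MISS; vc=[13,3]
#8 0x1d→b3/s1 VC-HIT; vc=[13,7]
#9 0x2a→b5/s1 MISS; vc=[13,7,3]
#10 0x1b→b3/s1 VC-HIT; vc=[13,7,5]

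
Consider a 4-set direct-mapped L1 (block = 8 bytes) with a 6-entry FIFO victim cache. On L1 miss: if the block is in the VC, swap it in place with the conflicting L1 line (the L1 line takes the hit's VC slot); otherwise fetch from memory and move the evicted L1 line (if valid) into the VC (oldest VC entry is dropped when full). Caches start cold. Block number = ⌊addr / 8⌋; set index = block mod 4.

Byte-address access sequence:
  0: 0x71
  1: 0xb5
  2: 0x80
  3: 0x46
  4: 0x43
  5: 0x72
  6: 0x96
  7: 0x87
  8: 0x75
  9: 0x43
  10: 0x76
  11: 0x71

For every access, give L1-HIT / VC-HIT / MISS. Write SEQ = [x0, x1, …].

SEQ = [MISS, MISS, MISS, MISS, L1-HIT, VC-HIT, MISS, VC-HIT, VC-HIT, VC-HIT, L1-HIT, L1-HIT]

0: 0x71 (blk 14, set 2) → MISS  vc=[]
1: 0xb5 (blk 22, set 2) → MISS  vc=[14]
2: 0x80 (blk 16, set 0) → MISS  vc=[14]
3: 0x46 (blk 8, set 0) → MISS  vc=[14, 16]
4: 0x43 (blk 8, set 0) → L1-HIT  vc=[14, 16]
5: 0x72 (blk 14, set 2) → VC-HIT  vc=[22, 16]
6: 0x96 (blk 18, set 2) → MISS  vc=[22, 16, 14]
7: 0x87 (blk 16, set 0) → VC-HIT  vc=[22, 8, 14]
8: 0x75 (blk 14, set 2) → VC-HIT  vc=[22, 8, 18]
9: 0x43 (blk 8, set 0) → VC-HIT  vc=[22, 16, 18]
10: 0x76 (blk 14, set 2) → L1-HIT  vc=[22, 16, 18]
11: 0x71 (blk 14, set 2) → L1-HIT  vc=[22, 16, 18]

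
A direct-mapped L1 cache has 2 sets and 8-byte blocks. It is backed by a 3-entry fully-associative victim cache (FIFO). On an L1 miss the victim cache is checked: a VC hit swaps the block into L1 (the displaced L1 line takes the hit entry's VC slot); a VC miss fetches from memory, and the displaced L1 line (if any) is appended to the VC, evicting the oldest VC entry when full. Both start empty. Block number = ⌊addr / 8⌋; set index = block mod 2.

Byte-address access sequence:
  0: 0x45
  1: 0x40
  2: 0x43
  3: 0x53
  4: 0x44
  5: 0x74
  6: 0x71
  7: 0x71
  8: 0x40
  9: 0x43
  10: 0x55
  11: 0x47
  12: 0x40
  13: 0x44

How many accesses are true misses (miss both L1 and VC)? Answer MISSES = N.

  [0] addr=0x45 blk=8 s=0: MISS | VC []
  [1] addr=0x40 blk=8 s=0: L1-HIT | VC []
  [2] addr=0x43 blk=8 s=0: L1-HIT | VC []
  [3] addr=0x53 blk=10 s=0: MISS | VC [8]
  [4] addr=0x44 blk=8 s=0: VC-HIT | VC [10]
  [5] addr=0x74 blk=14 s=0: MISS | VC [10, 8]
  [6] addr=0x71 blk=14 s=0: L1-HIT | VC [10, 8]
  [7] addr=0x71 blk=14 s=0: L1-HIT | VC [10, 8]
  [8] addr=0x40 blk=8 s=0: VC-HIT | VC [10, 14]
  [9] addr=0x43 blk=8 s=0: L1-HIT | VC [10, 14]
  [10] addr=0x55 blk=10 s=0: VC-HIT | VC [8, 14]
  [11] addr=0x47 blk=8 s=0: VC-HIT | VC [10, 14]
  [12] addr=0x40 blk=8 s=0: L1-HIT | VC [10, 14]
  [13] addr=0x44 blk=8 s=0: L1-HIT | VC [10, 14]

MISSES = 3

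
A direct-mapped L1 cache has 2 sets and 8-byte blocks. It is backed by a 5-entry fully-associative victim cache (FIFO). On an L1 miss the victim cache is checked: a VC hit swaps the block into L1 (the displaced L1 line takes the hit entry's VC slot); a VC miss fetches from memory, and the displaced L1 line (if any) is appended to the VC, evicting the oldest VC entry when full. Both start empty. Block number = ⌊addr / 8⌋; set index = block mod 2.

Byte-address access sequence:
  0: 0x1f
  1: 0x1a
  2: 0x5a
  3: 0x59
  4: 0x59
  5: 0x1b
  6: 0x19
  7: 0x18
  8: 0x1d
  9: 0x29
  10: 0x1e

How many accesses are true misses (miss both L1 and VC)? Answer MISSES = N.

  [0] addr=0x1f blk=3 s=1: MISS | VC []
  [1] addr=0x1a blk=3 s=1: L1-HIT | VC []
  [2] addr=0x5a blk=11 s=1: MISS | VC [3]
  [3] addr=0x59 blk=11 s=1: L1-HIT | VC [3]
  [4] addr=0x59 blk=11 s=1: L1-HIT | VC [3]
  [5] addr=0x1b blk=3 s=1: VC-HIT | VC [11]
  [6] addr=0x19 blk=3 s=1: L1-HIT | VC [11]
  [7] addr=0x18 blk=3 s=1: L1-HIT | VC [11]
  [8] addr=0x1d blk=3 s=1: L1-HIT | VC [11]
  [9] addr=0x29 blk=5 s=1: MISS | VC [11, 3]
  [10] addr=0x1e blk=3 s=1: VC-HIT | VC [11, 5]

MISSES = 3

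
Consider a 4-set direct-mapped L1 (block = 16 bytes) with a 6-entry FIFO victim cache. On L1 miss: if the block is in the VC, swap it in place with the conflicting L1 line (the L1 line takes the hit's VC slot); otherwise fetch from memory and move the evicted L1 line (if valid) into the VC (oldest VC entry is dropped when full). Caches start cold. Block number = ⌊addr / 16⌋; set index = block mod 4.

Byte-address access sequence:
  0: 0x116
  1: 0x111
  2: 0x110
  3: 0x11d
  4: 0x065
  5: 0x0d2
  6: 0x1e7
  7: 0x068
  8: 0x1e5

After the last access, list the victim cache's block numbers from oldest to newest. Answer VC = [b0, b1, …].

#0 0x116→b17/s1 MISS; vc=[]
#1 0x111→b17/s1 L1-HIT; vc=[]
#2 0x110→b17/s1 L1-HIT; vc=[]
#3 0x11d→b17/s1 L1-HIT; vc=[]
#4 0x65→b6/s2 MISS; vc=[]
#5 0xd2→b13/s1 MISS; vc=[17]
#6 0x1e7→b30/s2 MISS; vc=[17,6]
#7 0x68→b6/s2 VC-HIT; vc=[17,30]
#8 0x1e5→b30/s2 VC-HIT; vc=[17,6]

VC = [17, 6]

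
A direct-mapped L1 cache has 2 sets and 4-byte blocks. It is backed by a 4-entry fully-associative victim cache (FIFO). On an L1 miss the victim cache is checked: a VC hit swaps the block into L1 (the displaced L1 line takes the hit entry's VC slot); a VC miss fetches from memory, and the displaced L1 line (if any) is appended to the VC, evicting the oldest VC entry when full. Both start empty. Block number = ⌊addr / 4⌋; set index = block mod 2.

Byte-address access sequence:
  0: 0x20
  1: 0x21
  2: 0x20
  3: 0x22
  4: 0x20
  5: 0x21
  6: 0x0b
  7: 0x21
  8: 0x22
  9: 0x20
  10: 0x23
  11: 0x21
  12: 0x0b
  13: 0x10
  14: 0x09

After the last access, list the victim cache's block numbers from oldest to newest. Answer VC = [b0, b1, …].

  [0] addr=0x20 blk=8 s=0: MISS | VC []
  [1] addr=0x21 blk=8 s=0: L1-HIT | VC []
  [2] addr=0x20 blk=8 s=0: L1-HIT | VC []
  [3] addr=0x22 blk=8 s=0: L1-HIT | VC []
  [4] addr=0x20 blk=8 s=0: L1-HIT | VC []
  [5] addr=0x21 blk=8 s=0: L1-HIT | VC []
  [6] addr=0xb blk=2 s=0: MISS | VC [8]
  [7] addr=0x21 blk=8 s=0: VC-HIT | VC [2]
  [8] addr=0x22 blk=8 s=0: L1-HIT | VC [2]
  [9] addr=0x20 blk=8 s=0: L1-HIT | VC [2]
  [10] addr=0x23 blk=8 s=0: L1-HIT | VC [2]
  [11] addr=0x21 blk=8 s=0: L1-HIT | VC [2]
  [12] addr=0xb blk=2 s=0: VC-HIT | VC [8]
  [13] addr=0x10 blk=4 s=0: MISS | VC [8, 2]
  [14] addr=0x9 blk=2 s=0: VC-HIT | VC [8, 4]

VC = [8, 4]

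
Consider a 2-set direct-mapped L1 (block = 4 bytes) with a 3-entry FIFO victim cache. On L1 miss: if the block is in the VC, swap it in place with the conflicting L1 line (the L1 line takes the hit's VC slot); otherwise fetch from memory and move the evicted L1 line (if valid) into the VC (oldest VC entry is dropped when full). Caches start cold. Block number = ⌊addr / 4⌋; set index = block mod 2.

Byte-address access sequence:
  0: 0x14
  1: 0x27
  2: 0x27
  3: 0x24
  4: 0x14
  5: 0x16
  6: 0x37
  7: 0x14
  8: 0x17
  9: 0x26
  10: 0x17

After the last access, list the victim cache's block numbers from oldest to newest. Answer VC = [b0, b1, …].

0: 0x14 (blk 5, set 1) → MISS  vc=[]
1: 0x27 (blk 9, set 1) → MISS  vc=[5]
2: 0x27 (blk 9, set 1) → L1-HIT  vc=[5]
3: 0x24 (blk 9, set 1) → L1-HIT  vc=[5]
4: 0x14 (blk 5, set 1) → VC-HIT  vc=[9]
5: 0x16 (blk 5, set 1) → L1-HIT  vc=[9]
6: 0x37 (blk 13, set 1) → MISS  vc=[9, 5]
7: 0x14 (blk 5, set 1) → VC-HIT  vc=[9, 13]
8: 0x17 (blk 5, set 1) → L1-HIT  vc=[9, 13]
9: 0x26 (blk 9, set 1) → VC-HIT  vc=[5, 13]
10: 0x17 (blk 5, set 1) → VC-HIT  vc=[9, 13]

VC = [9, 13]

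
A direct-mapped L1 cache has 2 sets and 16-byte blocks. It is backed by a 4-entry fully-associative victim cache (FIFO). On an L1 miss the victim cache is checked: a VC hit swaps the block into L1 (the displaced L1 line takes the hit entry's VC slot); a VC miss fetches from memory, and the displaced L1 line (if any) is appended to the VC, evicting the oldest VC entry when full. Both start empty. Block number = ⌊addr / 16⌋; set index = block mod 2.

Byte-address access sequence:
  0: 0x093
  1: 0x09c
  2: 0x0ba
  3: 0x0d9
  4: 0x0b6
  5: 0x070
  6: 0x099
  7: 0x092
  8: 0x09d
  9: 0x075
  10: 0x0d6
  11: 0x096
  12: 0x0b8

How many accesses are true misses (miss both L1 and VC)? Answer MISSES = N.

MISSES = 4

  [0] addr=0x93 blk=9 s=1: MISS | VC []
  [1] addr=0x9c blk=9 s=1: L1-HIT | VC []
  [2] addr=0xba blk=11 s=1: MISS | VC [9]
  [3] addr=0xd9 blk=13 s=1: MISS | VC [9, 11]
  [4] addr=0xb6 blk=11 s=1: VC-HIT | VC [9, 13]
  [5] addr=0x70 blk=7 s=1: MISS | VC [9, 13, 11]
  [6] addr=0x99 blk=9 s=1: VC-HIT | VC [7, 13, 11]
  [7] addr=0x92 blk=9 s=1: L1-HIT | VC [7, 13, 11]
  [8] addr=0x9d blk=9 s=1: L1-HIT | VC [7, 13, 11]
  [9] addr=0x75 blk=7 s=1: VC-HIT | VC [9, 13, 11]
  [10] addr=0xd6 blk=13 s=1: VC-HIT | VC [9, 7, 11]
  [11] addr=0x96 blk=9 s=1: VC-HIT | VC [13, 7, 11]
  [12] addr=0xb8 blk=11 s=1: VC-HIT | VC [13, 7, 9]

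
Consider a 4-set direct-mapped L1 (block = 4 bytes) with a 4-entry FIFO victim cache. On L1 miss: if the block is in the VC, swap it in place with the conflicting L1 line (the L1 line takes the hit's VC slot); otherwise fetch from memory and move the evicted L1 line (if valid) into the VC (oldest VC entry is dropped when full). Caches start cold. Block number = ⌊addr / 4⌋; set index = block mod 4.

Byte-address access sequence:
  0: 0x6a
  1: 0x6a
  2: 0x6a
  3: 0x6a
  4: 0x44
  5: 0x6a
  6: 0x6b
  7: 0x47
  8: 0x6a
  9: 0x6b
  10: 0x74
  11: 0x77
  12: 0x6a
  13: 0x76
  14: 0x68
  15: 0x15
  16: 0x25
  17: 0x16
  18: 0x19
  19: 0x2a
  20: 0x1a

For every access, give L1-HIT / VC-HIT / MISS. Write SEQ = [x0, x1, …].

#0 0x6a→b26/s2 MISS; vc=[]
#1 0x6a→b26/s2 L1-HIT; vc=[]
#2 0x6a→b26/s2 L1-HIT; vc=[]
#3 0x6a→b26/s2 L1-HIT; vc=[]
#4 0x44→b17/s1 MISS; vc=[]
#5 0x6a→b26/s2 L1-HIT; vc=[]
#6 0x6b→b26/s2 L1-HIT; vc=[]
#7 0x47→b17/s1 L1-HIT; vc=[]
#8 0x6a→b26/s2 L1-HIT; vc=[]
#9 0x6b→b26/s2 L1-HIT; vc=[]
#10 0x74→b29/s1 MISS; vc=[17]
#11 0x77→b29/s1 L1-HIT; vc=[17]
#12 0x6a→b26/s2 L1-HIT; vc=[17]
#13 0x76→b29/s1 L1-HIT; vc=[17]
#14 0x68→b26/s2 L1-HIT; vc=[17]
#15 0x15→b5/s1 MISS; vc=[17,29]
#16 0x25→b9/s1 MISS; vc=[17,29,5]
#17 0x16→b5/s1 VC-HIT; vc=[17,29,9]
#18 0x19→b6/s2 MISS; vc=[17,29,9,26]
#19 0x2a→b10/s2 MISS; vc=[29,9,26,6]
#20 0x1a→b6/s2 VC-HIT; vc=[29,9,26,10]

SEQ = [MISS, L1-HIT, L1-HIT, L1-HIT, MISS, L1-HIT, L1-HIT, L1-HIT, L1-HIT, L1-HIT, MISS, L1-HIT, L1-HIT, L1-HIT, L1-HIT, MISS, MISS, VC-HIT, MISS, MISS, VC-HIT]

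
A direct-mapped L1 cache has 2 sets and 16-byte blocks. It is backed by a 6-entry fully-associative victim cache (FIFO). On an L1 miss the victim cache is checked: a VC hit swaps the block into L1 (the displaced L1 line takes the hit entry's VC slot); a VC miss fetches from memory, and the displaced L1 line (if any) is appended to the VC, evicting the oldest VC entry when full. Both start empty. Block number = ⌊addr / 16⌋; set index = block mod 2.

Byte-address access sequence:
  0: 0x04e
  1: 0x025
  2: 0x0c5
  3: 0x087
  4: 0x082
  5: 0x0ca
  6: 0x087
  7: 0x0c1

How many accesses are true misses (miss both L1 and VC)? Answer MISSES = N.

0: 0x4e (blk 4, set 0) → MISS  vc=[]
1: 0x25 (blk 2, set 0) → MISS  vc=[4]
2: 0xc5 (blk 12, set 0) → MISS  vc=[4, 2]
3: 0x87 (blk 8, set 0) → MISS  vc=[4, 2, 12]
4: 0x82 (blk 8, set 0) → L1-HIT  vc=[4, 2, 12]
5: 0xca (blk 12, set 0) → VC-HIT  vc=[4, 2, 8]
6: 0x87 (blk 8, set 0) → VC-HIT  vc=[4, 2, 12]
7: 0xc1 (blk 12, set 0) → VC-HIT  vc=[4, 2, 8]

MISSES = 4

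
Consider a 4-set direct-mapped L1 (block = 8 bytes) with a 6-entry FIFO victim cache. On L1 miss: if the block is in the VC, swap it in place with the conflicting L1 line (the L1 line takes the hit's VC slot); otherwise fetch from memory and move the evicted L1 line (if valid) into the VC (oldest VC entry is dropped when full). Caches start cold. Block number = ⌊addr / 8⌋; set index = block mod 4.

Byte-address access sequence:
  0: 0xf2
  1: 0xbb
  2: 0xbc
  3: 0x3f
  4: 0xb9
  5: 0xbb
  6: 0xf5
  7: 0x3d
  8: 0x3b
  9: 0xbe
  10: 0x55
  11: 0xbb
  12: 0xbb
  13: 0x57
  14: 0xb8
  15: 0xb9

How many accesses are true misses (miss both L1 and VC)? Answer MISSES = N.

  [0] addr=0xf2 blk=30 s=2: MISS | VC []
  [1] addr=0xbb blk=23 s=3: MISS | VC []
  [2] addr=0xbc blk=23 s=3: L1-HIT | VC []
  [3] addr=0x3f blk=7 s=3: MISS | VC [23]
  [4] addr=0xb9 blk=23 s=3: VC-HIT | VC [7]
  [5] addr=0xbb blk=23 s=3: L1-HIT | VC [7]
  [6] addr=0xf5 blk=30 s=2: L1-HIT | VC [7]
  [7] addr=0x3d blk=7 s=3: VC-HIT | VC [23]
  [8] addr=0x3b blk=7 s=3: L1-HIT | VC [23]
  [9] addr=0xbe blk=23 s=3: VC-HIT | VC [7]
  [10] addr=0x55 blk=10 s=2: MISS | VC [7, 30]
  [11] addr=0xbb blk=23 s=3: L1-HIT | VC [7, 30]
  [12] addr=0xbb blk=23 s=3: L1-HIT | VC [7, 30]
  [13] addr=0x57 blk=10 s=2: L1-HIT | VC [7, 30]
  [14] addr=0xb8 blk=23 s=3: L1-HIT | VC [7, 30]
  [15] addr=0xb9 blk=23 s=3: L1-HIT | VC [7, 30]

MISSES = 4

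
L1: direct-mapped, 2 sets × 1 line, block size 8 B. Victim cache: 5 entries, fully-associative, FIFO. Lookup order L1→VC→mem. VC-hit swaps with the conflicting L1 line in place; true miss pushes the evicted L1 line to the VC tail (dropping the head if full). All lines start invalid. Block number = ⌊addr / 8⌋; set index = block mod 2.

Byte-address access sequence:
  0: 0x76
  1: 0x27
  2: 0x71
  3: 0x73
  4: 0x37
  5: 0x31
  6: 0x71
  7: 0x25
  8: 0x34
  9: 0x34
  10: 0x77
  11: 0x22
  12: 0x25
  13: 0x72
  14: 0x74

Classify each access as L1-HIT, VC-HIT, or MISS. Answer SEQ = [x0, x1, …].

SEQ = [MISS, MISS, VC-HIT, L1-HIT, MISS, L1-HIT, VC-HIT, VC-HIT, VC-HIT, L1-HIT, VC-HIT, VC-HIT, L1-HIT, VC-HIT, L1-HIT]

0: 0x76 (blk 14, set 0) → MISS  vc=[]
1: 0x27 (blk 4, set 0) → MISS  vc=[14]
2: 0x71 (blk 14, set 0) → VC-HIT  vc=[4]
3: 0x73 (blk 14, set 0) → L1-HIT  vc=[4]
4: 0x37 (blk 6, set 0) → MISS  vc=[4, 14]
5: 0x31 (blk 6, set 0) → L1-HIT  vc=[4, 14]
6: 0x71 (blk 14, set 0) → VC-HIT  vc=[4, 6]
7: 0x25 (blk 4, set 0) → VC-HIT  vc=[14, 6]
8: 0x34 (blk 6, set 0) → VC-HIT  vc=[14, 4]
9: 0x34 (blk 6, set 0) → L1-HIT  vc=[14, 4]
10: 0x77 (blk 14, set 0) → VC-HIT  vc=[6, 4]
11: 0x22 (blk 4, set 0) → VC-HIT  vc=[6, 14]
12: 0x25 (blk 4, set 0) → L1-HIT  vc=[6, 14]
13: 0x72 (blk 14, set 0) → VC-HIT  vc=[6, 4]
14: 0x74 (blk 14, set 0) → L1-HIT  vc=[6, 4]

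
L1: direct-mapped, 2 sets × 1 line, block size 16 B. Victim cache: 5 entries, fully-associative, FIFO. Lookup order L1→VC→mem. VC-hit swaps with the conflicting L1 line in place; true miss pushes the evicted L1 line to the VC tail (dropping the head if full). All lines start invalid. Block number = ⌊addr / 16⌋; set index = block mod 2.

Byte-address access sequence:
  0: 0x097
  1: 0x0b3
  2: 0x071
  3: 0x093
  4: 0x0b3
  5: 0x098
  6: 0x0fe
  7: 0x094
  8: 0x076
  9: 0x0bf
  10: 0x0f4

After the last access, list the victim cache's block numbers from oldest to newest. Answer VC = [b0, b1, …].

0: 0x97 (blk 9, set 1) → MISS  vc=[]
1: 0xb3 (blk 11, set 1) → MISS  vc=[9]
2: 0x71 (blk 7, set 1) → MISS  vc=[9, 11]
3: 0x93 (blk 9, set 1) → VC-HIT  vc=[7, 11]
4: 0xb3 (blk 11, set 1) → VC-HIT  vc=[7, 9]
5: 0x98 (blk 9, set 1) → VC-HIT  vc=[7, 11]
6: 0xfe (blk 15, set 1) → MISS  vc=[7, 11, 9]
7: 0x94 (blk 9, set 1) → VC-HIT  vc=[7, 11, 15]
8: 0x76 (blk 7, set 1) → VC-HIT  vc=[9, 11, 15]
9: 0xbf (blk 11, set 1) → VC-HIT  vc=[9, 7, 15]
10: 0xf4 (blk 15, set 1) → VC-HIT  vc=[9, 7, 11]

VC = [9, 7, 11]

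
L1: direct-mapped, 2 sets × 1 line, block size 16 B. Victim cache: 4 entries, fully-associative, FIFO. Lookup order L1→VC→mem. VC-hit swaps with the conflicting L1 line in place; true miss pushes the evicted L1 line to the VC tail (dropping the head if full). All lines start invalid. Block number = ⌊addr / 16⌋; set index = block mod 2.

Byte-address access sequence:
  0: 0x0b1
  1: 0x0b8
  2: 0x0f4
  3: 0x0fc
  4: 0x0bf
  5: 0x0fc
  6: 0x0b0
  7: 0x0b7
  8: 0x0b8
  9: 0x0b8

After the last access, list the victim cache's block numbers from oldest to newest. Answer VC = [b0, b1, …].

  [0] addr=0xb1 blk=11 s=1: MISS | VC []
  [1] addr=0xb8 blk=11 s=1: L1-HIT | VC []
  [2] addr=0xf4 blk=15 s=1: MISS | VC [11]
  [3] addr=0xfc blk=15 s=1: L1-HIT | VC [11]
  [4] addr=0xbf blk=11 s=1: VC-HIT | VC [15]
  [5] addr=0xfc blk=15 s=1: VC-HIT | VC [11]
  [6] addr=0xb0 blk=11 s=1: VC-HIT | VC [15]
  [7] addr=0xb7 blk=11 s=1: L1-HIT | VC [15]
  [8] addr=0xb8 blk=11 s=1: L1-HIT | VC [15]
  [9] addr=0xb8 blk=11 s=1: L1-HIT | VC [15]

VC = [15]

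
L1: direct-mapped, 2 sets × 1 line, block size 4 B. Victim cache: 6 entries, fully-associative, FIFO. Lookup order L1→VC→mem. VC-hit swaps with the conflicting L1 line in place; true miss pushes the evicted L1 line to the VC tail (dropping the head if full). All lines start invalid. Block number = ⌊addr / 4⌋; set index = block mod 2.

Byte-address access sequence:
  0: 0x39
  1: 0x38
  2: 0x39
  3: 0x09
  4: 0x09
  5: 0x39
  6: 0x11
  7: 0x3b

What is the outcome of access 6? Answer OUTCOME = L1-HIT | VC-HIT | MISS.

#0 0x39→b14/s0 MISS; vc=[]
#1 0x38→b14/s0 L1-HIT; vc=[]
#2 0x39→b14/s0 L1-HIT; vc=[]
#3 0x9→b2/s0 MISS; vc=[14]
#4 0x9→b2/s0 L1-HIT; vc=[14]
#5 0x39→b14/s0 VC-HIT; vc=[2]
#6 0x11→b4/s0 MISS; vc=[2,14]
#7 0x3b→b14/s0 VC-HIT; vc=[2,4]

OUTCOME = MISS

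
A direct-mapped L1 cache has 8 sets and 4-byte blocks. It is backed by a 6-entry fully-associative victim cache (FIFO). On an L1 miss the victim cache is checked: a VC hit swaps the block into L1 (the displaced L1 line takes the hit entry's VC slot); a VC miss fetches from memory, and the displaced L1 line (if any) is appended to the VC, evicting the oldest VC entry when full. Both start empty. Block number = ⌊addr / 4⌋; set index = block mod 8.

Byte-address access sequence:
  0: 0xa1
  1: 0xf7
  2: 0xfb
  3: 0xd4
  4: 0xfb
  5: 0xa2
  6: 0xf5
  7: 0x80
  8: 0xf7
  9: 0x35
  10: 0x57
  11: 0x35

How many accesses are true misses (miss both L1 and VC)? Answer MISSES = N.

MISSES = 7

0: 0xa1 (blk 40, set 0) → MISS  vc=[]
1: 0xf7 (blk 61, set 5) → MISS  vc=[]
2: 0xfb (blk 62, set 6) → MISS  vc=[]
3: 0xd4 (blk 53, set 5) → MISS  vc=[61]
4: 0xfb (blk 62, set 6) → L1-HIT  vc=[61]
5: 0xa2 (blk 40, set 0) → L1-HIT  vc=[61]
6: 0xf5 (blk 61, set 5) → VC-HIT  vc=[53]
7: 0x80 (blk 32, set 0) → MISS  vc=[53, 40]
8: 0xf7 (blk 61, set 5) → L1-HIT  vc=[53, 40]
9: 0x35 (blk 13, set 5) → MISS  vc=[53, 40, 61]
10: 0x57 (blk 21, set 5) → MISS  vc=[53, 40, 61, 13]
11: 0x35 (blk 13, set 5) → VC-HIT  vc=[53, 40, 61, 21]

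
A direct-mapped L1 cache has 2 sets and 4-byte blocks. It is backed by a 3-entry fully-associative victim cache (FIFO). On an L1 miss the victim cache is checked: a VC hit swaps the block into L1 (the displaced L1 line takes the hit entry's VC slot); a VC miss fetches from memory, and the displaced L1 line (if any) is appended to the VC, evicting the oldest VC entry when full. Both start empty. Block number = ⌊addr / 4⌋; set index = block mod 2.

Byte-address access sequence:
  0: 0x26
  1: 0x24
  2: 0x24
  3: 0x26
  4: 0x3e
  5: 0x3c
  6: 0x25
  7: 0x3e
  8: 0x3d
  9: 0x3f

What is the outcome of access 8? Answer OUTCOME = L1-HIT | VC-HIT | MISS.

OUTCOME = L1-HIT

0: 0x26 (blk 9, set 1) → MISS  vc=[]
1: 0x24 (blk 9, set 1) → L1-HIT  vc=[]
2: 0x24 (blk 9, set 1) → L1-HIT  vc=[]
3: 0x26 (blk 9, set 1) → L1-HIT  vc=[]
4: 0x3e (blk 15, set 1) → MISS  vc=[9]
5: 0x3c (blk 15, set 1) → L1-HIT  vc=[9]
6: 0x25 (blk 9, set 1) → VC-HIT  vc=[15]
7: 0x3e (blk 15, set 1) → VC-HIT  vc=[9]
8: 0x3d (blk 15, set 1) → L1-HIT  vc=[9]
9: 0x3f (blk 15, set 1) → L1-HIT  vc=[9]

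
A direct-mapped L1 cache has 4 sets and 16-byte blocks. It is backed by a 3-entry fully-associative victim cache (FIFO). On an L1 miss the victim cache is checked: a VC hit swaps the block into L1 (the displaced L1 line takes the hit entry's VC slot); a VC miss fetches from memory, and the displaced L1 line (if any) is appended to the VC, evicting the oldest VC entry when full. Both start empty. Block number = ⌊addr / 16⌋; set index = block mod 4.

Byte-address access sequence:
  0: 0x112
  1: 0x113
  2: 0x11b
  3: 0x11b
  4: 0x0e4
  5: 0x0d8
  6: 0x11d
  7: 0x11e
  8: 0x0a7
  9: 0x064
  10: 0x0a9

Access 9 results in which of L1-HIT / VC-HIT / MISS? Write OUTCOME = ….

0: 0x112 (blk 17, set 1) → MISS  vc=[]
1: 0x113 (blk 17, set 1) → L1-HIT  vc=[]
2: 0x11b (blk 17, set 1) → L1-HIT  vc=[]
3: 0x11b (blk 17, set 1) → L1-HIT  vc=[]
4: 0xe4 (blk 14, set 2) → MISS  vc=[]
5: 0xd8 (blk 13, set 1) → MISS  vc=[17]
6: 0x11d (blk 17, set 1) → VC-HIT  vc=[13]
7: 0x11e (blk 17, set 1) → L1-HIT  vc=[13]
8: 0xa7 (blk 10, set 2) → MISS  vc=[13, 14]
9: 0x64 (blk 6, set 2) → MISS  vc=[13, 14, 10]
10: 0xa9 (blk 10, set 2) → VC-HIT  vc=[13, 14, 6]

OUTCOME = MISS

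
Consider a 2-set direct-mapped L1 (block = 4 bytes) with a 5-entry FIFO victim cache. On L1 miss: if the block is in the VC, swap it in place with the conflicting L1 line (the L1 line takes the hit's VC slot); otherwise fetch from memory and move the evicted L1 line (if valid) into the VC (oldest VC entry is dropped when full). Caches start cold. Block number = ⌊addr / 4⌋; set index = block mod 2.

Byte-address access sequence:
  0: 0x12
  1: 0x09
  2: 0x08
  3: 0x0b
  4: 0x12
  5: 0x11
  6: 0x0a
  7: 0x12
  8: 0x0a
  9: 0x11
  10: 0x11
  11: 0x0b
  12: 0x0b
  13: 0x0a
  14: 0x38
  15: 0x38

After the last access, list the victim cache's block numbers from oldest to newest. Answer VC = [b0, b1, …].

0: 0x12 (blk 4, set 0) → MISS  vc=[]
1: 0x9 (blk 2, set 0) → MISS  vc=[4]
2: 0x8 (blk 2, set 0) → L1-HIT  vc=[4]
3: 0xb (blk 2, set 0) → L1-HIT  vc=[4]
4: 0x12 (blk 4, set 0) → VC-HIT  vc=[2]
5: 0x11 (blk 4, set 0) → L1-HIT  vc=[2]
6: 0xa (blk 2, set 0) → VC-HIT  vc=[4]
7: 0x12 (blk 4, set 0) → VC-HIT  vc=[2]
8: 0xa (blk 2, set 0) → VC-HIT  vc=[4]
9: 0x11 (blk 4, set 0) → VC-HIT  vc=[2]
10: 0x11 (blk 4, set 0) → L1-HIT  vc=[2]
11: 0xb (blk 2, set 0) → VC-HIT  vc=[4]
12: 0xb (blk 2, set 0) → L1-HIT  vc=[4]
13: 0xa (blk 2, set 0) → L1-HIT  vc=[4]
14: 0x38 (blk 14, set 0) → MISS  vc=[4, 2]
15: 0x38 (blk 14, set 0) → L1-HIT  vc=[4, 2]

VC = [4, 2]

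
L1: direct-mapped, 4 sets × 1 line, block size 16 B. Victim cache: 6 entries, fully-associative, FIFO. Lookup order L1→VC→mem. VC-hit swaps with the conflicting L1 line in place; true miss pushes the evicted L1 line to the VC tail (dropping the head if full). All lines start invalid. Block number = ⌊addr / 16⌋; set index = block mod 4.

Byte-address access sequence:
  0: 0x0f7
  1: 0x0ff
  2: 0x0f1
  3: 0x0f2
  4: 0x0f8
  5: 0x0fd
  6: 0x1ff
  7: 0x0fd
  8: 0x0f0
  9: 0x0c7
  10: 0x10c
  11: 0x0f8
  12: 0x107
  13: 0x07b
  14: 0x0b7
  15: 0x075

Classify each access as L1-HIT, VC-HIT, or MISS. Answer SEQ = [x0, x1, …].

SEQ = [MISS, L1-HIT, L1-HIT, L1-HIT, L1-HIT, L1-HIT, MISS, VC-HIT, L1-HIT, MISS, MISS, L1-HIT, L1-HIT, MISS, MISS, VC-HIT]

#0 0xf7→b15/s3 MISS; vc=[]
#1 0xff→b15/s3 L1-HIT; vc=[]
#2 0xf1→b15/s3 L1-HIT; vc=[]
#3 0xf2→b15/s3 L1-HIT; vc=[]
#4 0xf8→b15/s3 L1-HIT; vc=[]
#5 0xfd→b15/s3 L1-HIT; vc=[]
#6 0x1ff→b31/s3 MISS; vc=[15]
#7 0xfd→b15/s3 VC-HIT; vc=[31]
#8 0xf0→b15/s3 L1-HIT; vc=[31]
#9 0xc7→b12/s0 MISS; vc=[31]
#10 0x10c→b16/s0 MISS; vc=[31,12]
#11 0xf8→b15/s3 L1-HIT; vc=[31,12]
#12 0x107→b16/s0 L1-HIT; vc=[31,12]
#13 0x7b→b7/s3 MISS; vc=[31,12,15]
#14 0xb7→b11/s3 MISS; vc=[31,12,15,7]
#15 0x75→b7/s3 VC-HIT; vc=[31,12,15,11]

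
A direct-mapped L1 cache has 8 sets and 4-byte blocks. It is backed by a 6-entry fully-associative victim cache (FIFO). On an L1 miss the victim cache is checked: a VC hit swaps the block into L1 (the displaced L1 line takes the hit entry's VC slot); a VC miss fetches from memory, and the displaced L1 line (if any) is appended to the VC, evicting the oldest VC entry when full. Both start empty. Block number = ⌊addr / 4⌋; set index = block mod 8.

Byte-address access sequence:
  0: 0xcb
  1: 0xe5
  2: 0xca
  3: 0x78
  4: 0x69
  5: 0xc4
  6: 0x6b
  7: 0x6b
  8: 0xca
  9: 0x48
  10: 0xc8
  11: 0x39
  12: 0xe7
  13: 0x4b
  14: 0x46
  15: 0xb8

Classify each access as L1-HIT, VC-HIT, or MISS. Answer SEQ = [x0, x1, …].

SEQ = [MISS, MISS, L1-HIT, MISS, MISS, MISS, L1-HIT, L1-HIT, VC-HIT, MISS, VC-HIT, MISS, VC-HIT, VC-HIT, MISS, MISS]

0: 0xcb (blk 50, set 2) → MISS  vc=[]
1: 0xe5 (blk 57, set 1) → MISS  vc=[]
2: 0xca (blk 50, set 2) → L1-HIT  vc=[]
3: 0x78 (blk 30, set 6) → MISS  vc=[]
4: 0x69 (blk 26, set 2) → MISS  vc=[50]
5: 0xc4 (blk 49, set 1) → MISS  vc=[50, 57]
6: 0x6b (blk 26, set 2) → L1-HIT  vc=[50, 57]
7: 0x6b (blk 26, set 2) → L1-HIT  vc=[50, 57]
8: 0xca (blk 50, set 2) → VC-HIT  vc=[26, 57]
9: 0x48 (blk 18, set 2) → MISS  vc=[26, 57, 50]
10: 0xc8 (blk 50, set 2) → VC-HIT  vc=[26, 57, 18]
11: 0x39 (blk 14, set 6) → MISS  vc=[26, 57, 18, 30]
12: 0xe7 (blk 57, set 1) → VC-HIT  vc=[26, 49, 18, 30]
13: 0x4b (blk 18, set 2) → VC-HIT  vc=[26, 49, 50, 30]
14: 0x46 (blk 17, set 1) → MISS  vc=[26, 49, 50, 30, 57]
15: 0xb8 (blk 46, set 6) → MISS  vc=[26, 49, 50, 30, 57, 14]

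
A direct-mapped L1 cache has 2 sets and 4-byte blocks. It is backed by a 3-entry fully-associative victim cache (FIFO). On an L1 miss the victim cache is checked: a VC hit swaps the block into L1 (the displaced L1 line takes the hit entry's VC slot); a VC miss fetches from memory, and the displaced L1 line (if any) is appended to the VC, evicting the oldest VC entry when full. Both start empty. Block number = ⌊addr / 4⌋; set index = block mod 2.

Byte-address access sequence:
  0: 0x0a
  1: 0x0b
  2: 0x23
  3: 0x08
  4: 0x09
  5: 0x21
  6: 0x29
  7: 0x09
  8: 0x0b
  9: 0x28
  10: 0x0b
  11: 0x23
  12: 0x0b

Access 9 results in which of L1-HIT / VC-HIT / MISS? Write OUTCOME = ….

OUTCOME = VC-HIT

  [0] addr=0xa blk=2 s=0: MISS | VC []
  [1] addr=0xb blk=2 s=0: L1-HIT | VC []
  [2] addr=0x23 blk=8 s=0: MISS | VC [2]
  [3] addr=0x8 blk=2 s=0: VC-HIT | VC [8]
  [4] addr=0x9 blk=2 s=0: L1-HIT | VC [8]
  [5] addr=0x21 blk=8 s=0: VC-HIT | VC [2]
  [6] addr=0x29 blk=10 s=0: MISS | VC [2, 8]
  [7] addr=0x9 blk=2 s=0: VC-HIT | VC [10, 8]
  [8] addr=0xb blk=2 s=0: L1-HIT | VC [10, 8]
  [9] addr=0x28 blk=10 s=0: VC-HIT | VC [2, 8]
  [10] addr=0xb blk=2 s=0: VC-HIT | VC [10, 8]
  [11] addr=0x23 blk=8 s=0: VC-HIT | VC [10, 2]
  [12] addr=0xb blk=2 s=0: VC-HIT | VC [10, 8]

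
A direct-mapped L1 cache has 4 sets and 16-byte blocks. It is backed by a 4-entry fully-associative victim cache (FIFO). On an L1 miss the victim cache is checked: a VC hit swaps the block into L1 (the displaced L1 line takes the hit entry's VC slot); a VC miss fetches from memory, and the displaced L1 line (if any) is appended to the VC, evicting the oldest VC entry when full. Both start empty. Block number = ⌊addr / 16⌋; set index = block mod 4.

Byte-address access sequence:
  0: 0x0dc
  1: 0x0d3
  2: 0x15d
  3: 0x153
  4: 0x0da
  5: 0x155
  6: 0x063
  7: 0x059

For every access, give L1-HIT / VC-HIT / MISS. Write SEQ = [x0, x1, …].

SEQ = [MISS, L1-HIT, MISS, L1-HIT, VC-HIT, VC-HIT, MISS, MISS]

#0 0xdc→b13/s1 MISS; vc=[]
#1 0xd3→b13/s1 L1-HIT; vc=[]
#2 0x15d→b21/s1 MISS; vc=[13]
#3 0x153→b21/s1 L1-HIT; vc=[13]
#4 0xda→b13/s1 VC-HIT; vc=[21]
#5 0x155→b21/s1 VC-HIT; vc=[13]
#6 0x63→b6/s2 MISS; vc=[13]
#7 0x59→b5/s1 MISS; vc=[13,21]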